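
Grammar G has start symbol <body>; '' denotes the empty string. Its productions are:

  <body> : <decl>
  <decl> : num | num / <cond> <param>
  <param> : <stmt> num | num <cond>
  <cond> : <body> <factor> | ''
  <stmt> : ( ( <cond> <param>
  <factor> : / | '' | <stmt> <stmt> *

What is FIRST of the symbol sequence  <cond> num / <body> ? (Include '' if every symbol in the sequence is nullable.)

Add FIRST(<cond>)\{''} = { num }; <cond> is nullable, continue.
num is a terminal; add {num} and stop.

{ num }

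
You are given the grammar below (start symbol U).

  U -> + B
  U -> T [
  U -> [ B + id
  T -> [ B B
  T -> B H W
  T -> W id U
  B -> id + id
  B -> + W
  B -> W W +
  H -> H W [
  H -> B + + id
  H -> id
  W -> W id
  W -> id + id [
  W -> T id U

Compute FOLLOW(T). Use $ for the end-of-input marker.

In U -> T [: add FIRST([) = { [ }.
In W -> T id U: add FIRST(id U) = { id }.
Union: FOLLOW(T) = { [, id }.

{ [, id }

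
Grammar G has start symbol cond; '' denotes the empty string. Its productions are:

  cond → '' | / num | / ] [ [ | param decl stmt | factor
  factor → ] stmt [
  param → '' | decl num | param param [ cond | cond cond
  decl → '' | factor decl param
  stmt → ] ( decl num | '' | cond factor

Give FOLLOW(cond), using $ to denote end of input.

{ $, /, [, ], num }

cond is the start symbol, so $ ∈ FOLLOW(cond).
In param → param param [ cond: cond is at the end, add FOLLOW(param) = { $, /, [, ], num }.
In param → cond cond: add FIRST(cond)\{''} = { /, [, ], num }.
  Since cond is nullable, also add FOLLOW(param) = { $, /, [, ], num }.
In param → cond cond: cond is at the end, add FOLLOW(param) = { $, /, [, ], num }.
In stmt → cond factor: add FIRST(factor) = { ] }.
Union: FOLLOW(cond) = { $, /, [, ], num }.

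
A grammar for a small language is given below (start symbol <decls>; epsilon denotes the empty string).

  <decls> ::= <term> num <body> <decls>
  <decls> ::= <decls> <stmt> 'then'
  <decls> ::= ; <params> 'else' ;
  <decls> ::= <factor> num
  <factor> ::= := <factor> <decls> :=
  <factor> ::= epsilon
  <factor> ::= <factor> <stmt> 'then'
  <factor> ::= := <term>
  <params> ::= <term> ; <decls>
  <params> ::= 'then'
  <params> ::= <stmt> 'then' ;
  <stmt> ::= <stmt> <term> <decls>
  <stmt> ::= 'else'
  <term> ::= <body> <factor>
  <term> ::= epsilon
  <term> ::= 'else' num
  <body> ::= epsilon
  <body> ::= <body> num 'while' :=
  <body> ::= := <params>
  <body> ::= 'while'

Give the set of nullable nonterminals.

Directly nullable (have an epsilon-production): <factor>, <term>, <body>.
No other nonterminal has a production whose RHS symbols are all nullable.

{ <body>, <factor>, <term> }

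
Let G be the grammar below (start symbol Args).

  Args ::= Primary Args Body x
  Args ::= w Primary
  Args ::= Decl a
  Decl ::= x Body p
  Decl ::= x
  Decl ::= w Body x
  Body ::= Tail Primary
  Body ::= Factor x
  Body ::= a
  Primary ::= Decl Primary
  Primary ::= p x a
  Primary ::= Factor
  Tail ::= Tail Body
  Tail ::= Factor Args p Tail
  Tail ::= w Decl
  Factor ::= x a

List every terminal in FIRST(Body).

From Body ::= Tail Primary: add FIRST(Tail) = { w, x }.
From Body ::= Factor x: add FIRST(Factor) = { x }.
Body ::= a contributes {a}.
Union: FIRST(Body) = { a, w, x }.

{ a, w, x }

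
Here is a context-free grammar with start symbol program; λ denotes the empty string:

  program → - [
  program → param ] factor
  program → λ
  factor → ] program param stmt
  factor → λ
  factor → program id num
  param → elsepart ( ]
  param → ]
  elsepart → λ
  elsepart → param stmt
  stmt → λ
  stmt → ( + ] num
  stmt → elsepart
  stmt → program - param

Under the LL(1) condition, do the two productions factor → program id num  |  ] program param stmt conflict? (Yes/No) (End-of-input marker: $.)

FIRST(program id num) = { (, -, ], id } and FIRST(] program param stmt) = { ] }.
Both contain ], so the two alternatives are not disjoint — LL(1) conflict.

Yes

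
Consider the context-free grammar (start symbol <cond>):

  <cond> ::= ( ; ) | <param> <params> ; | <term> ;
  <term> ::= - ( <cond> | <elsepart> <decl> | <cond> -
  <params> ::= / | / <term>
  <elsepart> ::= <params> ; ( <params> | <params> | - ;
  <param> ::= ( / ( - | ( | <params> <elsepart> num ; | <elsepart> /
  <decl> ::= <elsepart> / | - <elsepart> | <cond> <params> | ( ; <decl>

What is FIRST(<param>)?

{ (, -, / }

<param> ::= ( / ( - contributes {(}.
<param> ::= ( contributes {(}.
From <param> ::= <params> <elsepart> num ;: add FIRST(<params>) = { / }.
From <param> ::= <elsepart> /: add FIRST(<elsepart>) = { -, / }.
Union: FIRST(<param>) = { (, -, / }.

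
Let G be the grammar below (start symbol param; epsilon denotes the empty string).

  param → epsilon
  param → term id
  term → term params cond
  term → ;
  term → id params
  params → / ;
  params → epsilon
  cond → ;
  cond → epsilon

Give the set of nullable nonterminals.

{ cond, param, params }

Directly nullable (have an epsilon-production): param, params, cond.
No other nonterminal has a production whose RHS symbols are all nullable.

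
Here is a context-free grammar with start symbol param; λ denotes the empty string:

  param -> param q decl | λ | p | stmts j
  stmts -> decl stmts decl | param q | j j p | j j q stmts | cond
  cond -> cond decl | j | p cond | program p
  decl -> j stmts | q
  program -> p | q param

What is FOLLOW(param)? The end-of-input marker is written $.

{ $, p, q }

param is the start symbol, so $ ∈ FOLLOW(param).
In param -> param q decl: add FIRST(q decl) = { q }.
In stmts -> param q: add FIRST(q) = { q }.
In program -> q param: param is at the end, add FOLLOW(program) = { p }.
Union: FOLLOW(param) = { $, p, q }.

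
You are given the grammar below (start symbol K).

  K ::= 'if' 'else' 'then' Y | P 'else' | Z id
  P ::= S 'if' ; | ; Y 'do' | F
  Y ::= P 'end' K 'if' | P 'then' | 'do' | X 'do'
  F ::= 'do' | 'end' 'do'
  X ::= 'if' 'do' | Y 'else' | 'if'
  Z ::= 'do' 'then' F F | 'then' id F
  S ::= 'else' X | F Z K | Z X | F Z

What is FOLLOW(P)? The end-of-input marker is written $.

In K ::= P 'else': add FIRST('else') = { 'else' }.
In Y ::= P 'end' K 'if': add FIRST('end' K 'if') = { 'end' }.
In Y ::= P 'then': add FIRST('then') = { 'then' }.
Union: FOLLOW(P) = { 'else', 'end', 'then' }.

{ 'else', 'end', 'then' }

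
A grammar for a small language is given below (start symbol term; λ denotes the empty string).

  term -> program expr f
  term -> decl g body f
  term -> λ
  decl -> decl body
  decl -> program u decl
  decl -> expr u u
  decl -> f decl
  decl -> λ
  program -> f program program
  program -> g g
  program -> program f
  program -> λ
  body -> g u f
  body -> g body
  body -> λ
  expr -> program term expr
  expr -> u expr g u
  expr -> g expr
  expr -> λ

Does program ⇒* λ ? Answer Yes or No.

Yes

program has an λ-production, so program ⇒ λ.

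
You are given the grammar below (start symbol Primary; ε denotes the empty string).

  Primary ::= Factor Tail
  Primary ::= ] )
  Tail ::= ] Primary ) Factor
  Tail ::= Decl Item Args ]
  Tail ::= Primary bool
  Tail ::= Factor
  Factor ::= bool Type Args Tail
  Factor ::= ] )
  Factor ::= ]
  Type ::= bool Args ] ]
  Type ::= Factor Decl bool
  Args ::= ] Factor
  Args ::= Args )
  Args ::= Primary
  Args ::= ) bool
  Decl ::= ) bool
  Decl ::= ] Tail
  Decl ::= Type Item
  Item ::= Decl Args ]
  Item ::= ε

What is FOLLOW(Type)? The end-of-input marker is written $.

{ ), ], bool }

In Factor ::= bool Type Args Tail: add FIRST(Args Tail) = { ), ], bool }.
In Decl ::= Type Item: add FIRST(Item)\{ε} = { ), ], bool }.
  Since Item is nullable, also add FOLLOW(Decl) = { ), ], bool }.
Union: FOLLOW(Type) = { ), ], bool }.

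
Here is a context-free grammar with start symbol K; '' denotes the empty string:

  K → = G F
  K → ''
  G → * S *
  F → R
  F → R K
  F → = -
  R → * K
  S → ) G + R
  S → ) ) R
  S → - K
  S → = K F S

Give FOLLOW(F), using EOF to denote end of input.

{ EOF, ), *, -, = }

In K → = G F: F is at the end, add FOLLOW(K) = { EOF, ), *, -, = }.
In S → = K F S: add FIRST(S) = { ), -, = }.
Union: FOLLOW(F) = { EOF, ), *, -, = }.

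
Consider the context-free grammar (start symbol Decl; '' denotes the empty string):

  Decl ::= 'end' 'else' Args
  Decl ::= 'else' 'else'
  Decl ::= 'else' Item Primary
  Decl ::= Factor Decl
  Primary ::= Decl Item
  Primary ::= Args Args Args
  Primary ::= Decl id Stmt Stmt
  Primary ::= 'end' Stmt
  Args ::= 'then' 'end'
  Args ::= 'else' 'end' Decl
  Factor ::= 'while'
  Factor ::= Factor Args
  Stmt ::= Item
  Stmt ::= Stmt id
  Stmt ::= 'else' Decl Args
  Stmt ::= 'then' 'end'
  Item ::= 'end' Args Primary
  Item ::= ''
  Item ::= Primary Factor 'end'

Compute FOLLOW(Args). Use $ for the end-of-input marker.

In Decl ::= 'end' 'else' Args: Args is at the end, add FOLLOW(Decl) = { $, 'else', 'end', 'then', 'while', id }.
In Primary ::= Args Args Args: add FIRST(Args Args) = { 'else', 'then' }.
In Primary ::= Args Args Args: add FIRST(Args) = { 'else', 'then' }.
In Primary ::= Args Args Args: Args is at the end, add FOLLOW(Primary) = { $, 'else', 'end', 'then', 'while', id }.
In Factor ::= Factor Args: Args is at the end, add FOLLOW(Factor) = { 'else', 'end', 'then', 'while' }.
In Stmt ::= 'else' Decl Args: Args is at the end, add FOLLOW(Stmt) = { $, 'else', 'end', 'then', 'while', id }.
In Item ::= 'end' Args Primary: add FIRST(Primary) = { 'else', 'end', 'then', 'while' }.
Union: FOLLOW(Args) = { $, 'else', 'end', 'then', 'while', id }.

{ $, 'else', 'end', 'then', 'while', id }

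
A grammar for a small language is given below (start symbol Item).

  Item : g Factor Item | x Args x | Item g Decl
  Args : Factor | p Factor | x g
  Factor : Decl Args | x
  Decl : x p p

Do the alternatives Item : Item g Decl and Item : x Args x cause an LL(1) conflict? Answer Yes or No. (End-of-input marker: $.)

Yes

FIRST(Item g Decl) = { g, x } and FIRST(x Args x) = { x }.
Both contain x, so the two alternatives are not disjoint — LL(1) conflict.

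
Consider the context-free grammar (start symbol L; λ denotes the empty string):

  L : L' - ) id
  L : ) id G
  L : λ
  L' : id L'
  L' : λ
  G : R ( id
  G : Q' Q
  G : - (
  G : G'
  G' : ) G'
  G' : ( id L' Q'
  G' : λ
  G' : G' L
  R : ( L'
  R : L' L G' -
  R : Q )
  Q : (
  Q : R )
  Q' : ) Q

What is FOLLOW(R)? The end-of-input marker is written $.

In G : R ( id: add FIRST(( id) = { ( }.
In Q : R ): add FIRST()) = { ) }.
Union: FOLLOW(R) = { (, ) }.

{ (, ) }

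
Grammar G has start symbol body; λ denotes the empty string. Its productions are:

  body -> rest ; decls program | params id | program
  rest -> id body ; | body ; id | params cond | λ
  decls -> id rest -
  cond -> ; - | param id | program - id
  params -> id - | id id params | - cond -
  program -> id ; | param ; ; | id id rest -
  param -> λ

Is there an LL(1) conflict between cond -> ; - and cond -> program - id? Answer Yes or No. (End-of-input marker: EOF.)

Yes

FIRST(; -) = { ; } and FIRST(program - id) = { ;, id }.
Both contain ;, so the two alternatives are not disjoint — LL(1) conflict.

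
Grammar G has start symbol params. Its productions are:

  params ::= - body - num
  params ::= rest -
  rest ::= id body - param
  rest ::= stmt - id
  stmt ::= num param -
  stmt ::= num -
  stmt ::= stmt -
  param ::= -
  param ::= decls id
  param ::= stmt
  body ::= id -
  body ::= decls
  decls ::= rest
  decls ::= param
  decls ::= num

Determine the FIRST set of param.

param ::= - contributes {-}.
From param ::= decls id: add FIRST(decls) = { -, id, num }.
From param ::= stmt: add FIRST(stmt) = { num }.
Union: FIRST(param) = { -, id, num }.

{ -, id, num }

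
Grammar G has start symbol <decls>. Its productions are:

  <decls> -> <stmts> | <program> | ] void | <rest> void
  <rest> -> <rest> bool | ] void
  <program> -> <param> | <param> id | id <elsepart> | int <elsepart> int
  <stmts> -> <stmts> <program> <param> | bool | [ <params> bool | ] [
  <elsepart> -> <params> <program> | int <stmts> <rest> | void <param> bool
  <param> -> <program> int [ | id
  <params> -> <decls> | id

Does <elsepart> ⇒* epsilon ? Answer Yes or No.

No nonterminal in this grammar is nullable.
No production of <elsepart> has an RHS whose symbols are all nullable, so <elsepart> is not nullable.

No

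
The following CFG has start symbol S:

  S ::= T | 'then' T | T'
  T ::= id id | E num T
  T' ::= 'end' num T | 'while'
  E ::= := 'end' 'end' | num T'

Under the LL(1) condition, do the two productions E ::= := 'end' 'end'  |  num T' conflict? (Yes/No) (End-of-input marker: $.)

FIRST(:= 'end' 'end') = { := } and FIRST(num T') = { num }.
The FIRST sets are disjoint and neither alternative is nullable — no conflict.

No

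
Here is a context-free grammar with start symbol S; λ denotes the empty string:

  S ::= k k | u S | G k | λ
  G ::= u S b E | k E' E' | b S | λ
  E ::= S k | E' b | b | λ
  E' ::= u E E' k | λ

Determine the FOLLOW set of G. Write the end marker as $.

{ k }

In S ::= G k: add FIRST(k) = { k }.
Union: FOLLOW(G) = { k }.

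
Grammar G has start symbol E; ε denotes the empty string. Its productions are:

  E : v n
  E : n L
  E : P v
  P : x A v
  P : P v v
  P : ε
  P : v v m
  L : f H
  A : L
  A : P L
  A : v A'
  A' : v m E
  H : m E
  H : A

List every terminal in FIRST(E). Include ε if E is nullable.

E : v n contributes {v}.
E : n L contributes {n}.
From E : P v: P nullable, take FIRST(P) ∪ {v} = { v, x }.
Union: FIRST(E) = { n, v, x }.

{ n, v, x }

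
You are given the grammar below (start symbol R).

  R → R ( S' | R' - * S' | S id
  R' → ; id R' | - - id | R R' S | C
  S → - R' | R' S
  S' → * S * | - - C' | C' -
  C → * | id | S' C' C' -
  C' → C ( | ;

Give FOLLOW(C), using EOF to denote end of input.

In R' → C: C is at the end, add FOLLOW(R') = { *, -, ;, id }.
In C' → C (: add FIRST(() = { ( }.
Union: FOLLOW(C) = { (, *, -, ;, id }.

{ (, *, -, ;, id }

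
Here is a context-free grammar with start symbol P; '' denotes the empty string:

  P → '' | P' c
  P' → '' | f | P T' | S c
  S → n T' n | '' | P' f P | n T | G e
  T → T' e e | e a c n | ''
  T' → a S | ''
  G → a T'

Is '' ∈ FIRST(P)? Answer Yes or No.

P has an ''-production, so P ⇒ ''.

Yes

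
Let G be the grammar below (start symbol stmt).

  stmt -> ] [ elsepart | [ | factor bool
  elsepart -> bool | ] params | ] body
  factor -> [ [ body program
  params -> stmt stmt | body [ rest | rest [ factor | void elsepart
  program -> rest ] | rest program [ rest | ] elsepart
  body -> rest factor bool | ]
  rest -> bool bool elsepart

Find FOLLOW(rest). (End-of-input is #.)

In params -> body [ rest: rest is at the end, add FOLLOW(params) = { #, [, ], bool }.
In params -> rest [ factor: add FIRST([ factor) = { [ }.
In program -> rest ]: add FIRST(]) = { ] }.
In program -> rest program [ rest: add FIRST(program [ rest) = { ], bool }.
In program -> rest program [ rest: rest is at the end, add FOLLOW(program) = { #, [, ], bool }.
In body -> rest factor bool: add FIRST(factor bool) = { [ }.
Union: FOLLOW(rest) = { #, [, ], bool }.

{ #, [, ], bool }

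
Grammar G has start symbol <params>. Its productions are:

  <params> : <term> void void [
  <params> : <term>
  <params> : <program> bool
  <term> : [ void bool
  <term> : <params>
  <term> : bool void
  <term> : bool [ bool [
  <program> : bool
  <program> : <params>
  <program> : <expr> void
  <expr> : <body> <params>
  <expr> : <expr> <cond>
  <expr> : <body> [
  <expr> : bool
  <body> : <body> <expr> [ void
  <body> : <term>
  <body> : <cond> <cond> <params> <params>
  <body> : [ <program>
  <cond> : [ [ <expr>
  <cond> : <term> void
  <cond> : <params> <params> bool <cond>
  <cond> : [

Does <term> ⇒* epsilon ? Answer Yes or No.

No

No nonterminal in this grammar is nullable.
No production of <term> has an RHS whose symbols are all nullable, so <term> is not nullable.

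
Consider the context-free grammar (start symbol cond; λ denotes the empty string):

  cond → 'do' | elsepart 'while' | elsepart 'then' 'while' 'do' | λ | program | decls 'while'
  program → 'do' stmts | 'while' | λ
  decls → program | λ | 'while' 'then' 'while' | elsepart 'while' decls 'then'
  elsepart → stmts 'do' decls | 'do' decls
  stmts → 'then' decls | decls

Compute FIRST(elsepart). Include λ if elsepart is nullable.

From elsepart → stmts 'do' decls: stmts nullable, take FIRST(stmts) ∪ {'do'} = { 'do', 'then', 'while' }.
elsepart → 'do' decls contributes {'do'}.
Union: FIRST(elsepart) = { 'do', 'then', 'while' }.

{ 'do', 'then', 'while' }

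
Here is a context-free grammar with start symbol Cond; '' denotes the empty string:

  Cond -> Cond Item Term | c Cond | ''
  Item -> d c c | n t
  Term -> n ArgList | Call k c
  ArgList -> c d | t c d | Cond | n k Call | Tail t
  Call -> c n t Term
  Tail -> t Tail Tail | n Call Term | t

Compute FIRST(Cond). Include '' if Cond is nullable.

From Cond -> Cond Item Term: Cond nullable, take FIRST(Cond) ∪ FIRST(Item) = { c, d, n }.
Cond -> c Cond contributes {c}.
Cond -> '' contributes ''.
Union: FIRST(Cond) = { c, d, n, '' }.

{ c, d, n, '' }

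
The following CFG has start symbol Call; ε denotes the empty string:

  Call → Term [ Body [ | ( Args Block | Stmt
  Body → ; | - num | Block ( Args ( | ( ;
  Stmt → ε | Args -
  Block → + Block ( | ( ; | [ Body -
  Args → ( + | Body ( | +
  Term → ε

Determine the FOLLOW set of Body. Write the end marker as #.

{ (, -, [ }

In Call → Term [ Body [: add FIRST([) = { [ }.
In Block → [ Body -: add FIRST(-) = { - }.
In Args → Body (: add FIRST(() = { ( }.
Union: FOLLOW(Body) = { (, -, [ }.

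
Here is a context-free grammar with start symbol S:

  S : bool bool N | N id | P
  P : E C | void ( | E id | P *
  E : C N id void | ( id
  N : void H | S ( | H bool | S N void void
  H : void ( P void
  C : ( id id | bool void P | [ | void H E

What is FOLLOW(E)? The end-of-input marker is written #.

In P : E C: add FIRST(C) = { (, [, bool, void }.
In P : E id: add FIRST(id) = { id }.
In C : void H E: E is at the end, add FOLLOW(C) = { #, (, *, [, bool, void }.
Union: FOLLOW(E) = { #, (, *, [, bool, id, void }.

{ #, (, *, [, bool, id, void }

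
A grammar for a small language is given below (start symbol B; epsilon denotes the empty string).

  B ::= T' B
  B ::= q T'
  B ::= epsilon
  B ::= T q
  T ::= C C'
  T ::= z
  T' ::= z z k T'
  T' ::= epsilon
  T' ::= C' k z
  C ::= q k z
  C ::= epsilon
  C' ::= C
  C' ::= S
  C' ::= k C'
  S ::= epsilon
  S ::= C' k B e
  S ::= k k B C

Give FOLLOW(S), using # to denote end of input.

{ k, q }

In C' ::= S: S is at the end, add FOLLOW(C') = { k, q }.
Union: FOLLOW(S) = { k, q }.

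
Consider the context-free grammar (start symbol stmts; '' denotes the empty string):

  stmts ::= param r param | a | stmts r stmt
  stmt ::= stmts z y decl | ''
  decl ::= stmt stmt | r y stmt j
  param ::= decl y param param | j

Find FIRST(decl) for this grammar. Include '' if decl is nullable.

From decl ::= stmt stmt: stmt, stmt nullable, take FIRST(stmt) ∪ FIRST(stmt) = { a, j, r, y }; also '' since the whole RHS is nullable.
decl ::= r y stmt j contributes {r}.
Union: FIRST(decl) = { a, j, r, y, '' }.

{ a, j, r, y, '' }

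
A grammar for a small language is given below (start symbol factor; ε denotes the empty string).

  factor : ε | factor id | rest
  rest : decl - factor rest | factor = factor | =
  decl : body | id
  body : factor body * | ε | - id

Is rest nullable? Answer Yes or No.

No

Nullable nonterminals: body, decl, factor.
No production of rest has an RHS whose symbols are all nullable, so rest is not nullable.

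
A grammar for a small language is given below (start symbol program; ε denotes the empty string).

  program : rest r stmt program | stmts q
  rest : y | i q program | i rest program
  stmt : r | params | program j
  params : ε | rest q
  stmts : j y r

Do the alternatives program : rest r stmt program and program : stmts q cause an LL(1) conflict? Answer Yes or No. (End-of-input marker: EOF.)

No

FIRST(rest r stmt program) = { i, y } and FIRST(stmts q) = { j }.
The FIRST sets are disjoint and neither alternative is nullable — no conflict.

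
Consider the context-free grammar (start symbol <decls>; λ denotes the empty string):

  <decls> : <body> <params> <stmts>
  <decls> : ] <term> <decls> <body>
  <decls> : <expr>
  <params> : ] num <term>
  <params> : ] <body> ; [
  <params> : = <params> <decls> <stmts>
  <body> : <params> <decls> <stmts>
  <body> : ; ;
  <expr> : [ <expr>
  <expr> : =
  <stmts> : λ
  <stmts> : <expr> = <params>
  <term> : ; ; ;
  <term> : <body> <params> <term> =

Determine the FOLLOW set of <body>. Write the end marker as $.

{ $, ;, =, [, ] }

In <decls> : <body> <params> <stmts>: add FIRST(<params> <stmts>) = { =, ] }.
In <decls> : ] <term> <decls> <body>: <body> is at the end, add FOLLOW(<decls>) = { $, ;, =, [, ] }.
In <params> : ] <body> ; [: add FIRST(; [) = { ; }.
In <term> : <body> <params> <term> =: add FIRST(<params> <term> =) = { =, ] }.
Union: FOLLOW(<body>) = { $, ;, =, [, ] }.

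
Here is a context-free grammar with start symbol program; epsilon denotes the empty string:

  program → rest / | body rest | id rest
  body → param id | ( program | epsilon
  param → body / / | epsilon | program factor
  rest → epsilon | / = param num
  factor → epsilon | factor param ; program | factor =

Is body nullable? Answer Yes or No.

Yes

body has an epsilon-production, so body ⇒ epsilon.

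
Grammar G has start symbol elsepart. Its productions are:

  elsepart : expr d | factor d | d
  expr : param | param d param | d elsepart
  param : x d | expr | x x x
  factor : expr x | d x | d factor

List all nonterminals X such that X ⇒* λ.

{ } (none)

No nonterminal has an empty production or an RHS whose symbols are all nullable.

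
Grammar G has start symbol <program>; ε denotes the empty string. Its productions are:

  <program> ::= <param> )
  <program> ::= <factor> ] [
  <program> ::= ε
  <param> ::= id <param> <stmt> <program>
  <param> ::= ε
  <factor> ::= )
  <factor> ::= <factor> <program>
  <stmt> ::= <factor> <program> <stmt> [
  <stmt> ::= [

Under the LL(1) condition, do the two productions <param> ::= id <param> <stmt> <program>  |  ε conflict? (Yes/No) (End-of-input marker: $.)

No

FIRST(id <param> <stmt> <program>) = { id } and FIRST(ε) = { ε }.
The second is nullable but FOLLOW(<param>) = { ), [ } is disjoint from FIRST of the first.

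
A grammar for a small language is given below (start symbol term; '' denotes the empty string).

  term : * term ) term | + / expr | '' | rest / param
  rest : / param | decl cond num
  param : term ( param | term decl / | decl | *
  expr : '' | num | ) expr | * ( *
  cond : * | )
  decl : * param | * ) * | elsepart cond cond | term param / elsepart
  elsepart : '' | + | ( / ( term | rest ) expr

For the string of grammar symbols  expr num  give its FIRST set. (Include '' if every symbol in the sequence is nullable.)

{ ), *, num }

Add FIRST(expr)\{''} = { ), *, num }; expr is nullable, continue.
num is a terminal; add {num} and stop.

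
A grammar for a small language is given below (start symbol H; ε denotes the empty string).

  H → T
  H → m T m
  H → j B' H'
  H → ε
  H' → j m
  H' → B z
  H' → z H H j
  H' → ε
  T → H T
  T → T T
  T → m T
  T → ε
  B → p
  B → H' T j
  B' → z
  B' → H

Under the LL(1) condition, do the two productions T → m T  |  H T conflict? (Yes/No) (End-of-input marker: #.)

FIRST(m T) = { m } and FIRST(H T) = { j, m, ε }.
Both contain m, so the two alternatives are not disjoint — LL(1) conflict.

Yes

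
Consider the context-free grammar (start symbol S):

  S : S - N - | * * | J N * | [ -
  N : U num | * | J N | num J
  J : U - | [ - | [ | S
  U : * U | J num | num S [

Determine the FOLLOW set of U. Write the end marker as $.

In N : U num: add FIRST(num) = { num }.
In J : U -: add FIRST(-) = { - }.
In U : * U: U is at the end, add FOLLOW(U) = { -, num }.
Union: FOLLOW(U) = { -, num }.

{ -, num }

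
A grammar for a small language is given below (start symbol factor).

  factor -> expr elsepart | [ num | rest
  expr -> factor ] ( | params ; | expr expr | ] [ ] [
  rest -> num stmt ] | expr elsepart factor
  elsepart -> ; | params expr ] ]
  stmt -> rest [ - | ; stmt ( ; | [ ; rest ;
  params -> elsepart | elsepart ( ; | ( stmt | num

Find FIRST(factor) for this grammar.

{ (, ;, [, ], num }

From factor -> expr elsepart: add FIRST(expr) = { (, ;, [, ], num }.
factor -> [ num contributes {[}.
From factor -> rest: add FIRST(rest) = { (, ;, [, ], num }.
Union: FIRST(factor) = { (, ;, [, ], num }.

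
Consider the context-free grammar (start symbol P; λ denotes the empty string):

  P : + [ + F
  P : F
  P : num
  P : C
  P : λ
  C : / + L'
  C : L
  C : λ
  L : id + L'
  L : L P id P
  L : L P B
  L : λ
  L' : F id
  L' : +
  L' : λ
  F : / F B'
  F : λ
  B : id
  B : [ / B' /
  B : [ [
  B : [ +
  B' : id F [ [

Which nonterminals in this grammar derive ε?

{ C, F, L, L', P }

Directly nullable (have an λ-production): P, C, L, L', F.
No other nonterminal has a production whose RHS symbols are all nullable.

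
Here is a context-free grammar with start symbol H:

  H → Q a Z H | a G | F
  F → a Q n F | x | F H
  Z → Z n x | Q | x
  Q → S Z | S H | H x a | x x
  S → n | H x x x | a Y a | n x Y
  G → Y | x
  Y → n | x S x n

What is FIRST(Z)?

{ a, n, x }

From Z → Z n x: add FIRST(Z) = { a, n, x }.
From Z → Q: add FIRST(Q) = { a, n, x }.
Z → x contributes {x}.
Union: FIRST(Z) = { a, n, x }.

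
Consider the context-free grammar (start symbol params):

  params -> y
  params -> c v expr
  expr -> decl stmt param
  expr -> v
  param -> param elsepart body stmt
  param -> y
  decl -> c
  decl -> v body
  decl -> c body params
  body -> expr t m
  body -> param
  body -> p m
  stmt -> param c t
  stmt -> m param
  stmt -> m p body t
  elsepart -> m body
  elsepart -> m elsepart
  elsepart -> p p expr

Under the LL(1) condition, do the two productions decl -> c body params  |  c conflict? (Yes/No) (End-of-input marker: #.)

FIRST(c body params) = { c } and FIRST(c) = { c }.
Both contain c, so the two alternatives are not disjoint — LL(1) conflict.

Yes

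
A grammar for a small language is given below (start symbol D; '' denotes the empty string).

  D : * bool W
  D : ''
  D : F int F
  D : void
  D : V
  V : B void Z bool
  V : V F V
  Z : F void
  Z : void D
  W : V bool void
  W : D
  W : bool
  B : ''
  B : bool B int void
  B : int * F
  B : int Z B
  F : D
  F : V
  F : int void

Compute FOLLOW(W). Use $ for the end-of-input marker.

{ $, bool, int, void }

In D : * bool W: W is at the end, add FOLLOW(D) = { $, bool, int, void }.
Union: FOLLOW(W) = { $, bool, int, void }.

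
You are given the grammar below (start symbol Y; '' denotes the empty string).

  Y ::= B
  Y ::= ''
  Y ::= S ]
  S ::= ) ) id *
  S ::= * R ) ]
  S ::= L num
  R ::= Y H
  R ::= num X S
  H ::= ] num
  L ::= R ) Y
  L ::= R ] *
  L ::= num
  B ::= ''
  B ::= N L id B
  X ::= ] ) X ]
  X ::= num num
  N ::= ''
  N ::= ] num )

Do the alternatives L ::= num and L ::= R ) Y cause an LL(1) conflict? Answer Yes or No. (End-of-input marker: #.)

FIRST(num) = { num } and FIRST(R ) Y) = { ), *, ], num }.
Both contain num, so the two alternatives are not disjoint — LL(1) conflict.

Yes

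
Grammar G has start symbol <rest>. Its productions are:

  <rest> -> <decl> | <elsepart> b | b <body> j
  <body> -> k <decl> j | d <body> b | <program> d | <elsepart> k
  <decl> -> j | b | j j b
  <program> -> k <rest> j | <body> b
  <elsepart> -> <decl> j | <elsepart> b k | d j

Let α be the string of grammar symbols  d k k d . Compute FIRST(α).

{ d }

d is a terminal; add {d} and stop.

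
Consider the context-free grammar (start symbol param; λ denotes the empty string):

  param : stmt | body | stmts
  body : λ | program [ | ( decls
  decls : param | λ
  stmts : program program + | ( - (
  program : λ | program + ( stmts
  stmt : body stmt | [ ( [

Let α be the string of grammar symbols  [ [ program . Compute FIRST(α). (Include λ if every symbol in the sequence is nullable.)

{ [ }

[ is a terminal; add {[} and stop.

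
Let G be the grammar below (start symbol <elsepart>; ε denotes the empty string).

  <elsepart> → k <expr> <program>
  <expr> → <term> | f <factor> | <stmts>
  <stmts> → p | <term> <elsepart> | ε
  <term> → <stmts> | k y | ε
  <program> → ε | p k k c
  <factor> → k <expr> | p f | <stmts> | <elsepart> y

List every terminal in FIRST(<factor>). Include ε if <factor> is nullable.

<factor> → k <expr> contributes {k}.
<factor> → p f contributes {p}.
From <factor> → <stmts>: add FIRST(<stmts>) = { k, p, ε } (including ε since <stmts> is nullable).
From <factor> → <elsepart> y: add FIRST(<elsepart>) = { k }.
Union: FIRST(<factor>) = { k, p, ε }.

{ k, p, ε }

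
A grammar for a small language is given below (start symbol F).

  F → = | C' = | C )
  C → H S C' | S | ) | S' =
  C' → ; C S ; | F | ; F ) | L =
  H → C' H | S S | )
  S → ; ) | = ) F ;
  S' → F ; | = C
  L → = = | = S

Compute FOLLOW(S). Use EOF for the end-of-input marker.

In C → H S C': add FIRST(C') = { ), ;, = }.
In C → S: S is at the end, add FOLLOW(C) = { ), ;, = }.
In C' → ; C S ;: add FIRST(;) = { ; }.
In H → S S: add FIRST(S) = { ;, = }.
In H → S S: S is at the end, add FOLLOW(H) = { ;, = }.
In L → = S: S is at the end, add FOLLOW(L) = { = }.
Union: FOLLOW(S) = { ), ;, = }.

{ ), ;, = }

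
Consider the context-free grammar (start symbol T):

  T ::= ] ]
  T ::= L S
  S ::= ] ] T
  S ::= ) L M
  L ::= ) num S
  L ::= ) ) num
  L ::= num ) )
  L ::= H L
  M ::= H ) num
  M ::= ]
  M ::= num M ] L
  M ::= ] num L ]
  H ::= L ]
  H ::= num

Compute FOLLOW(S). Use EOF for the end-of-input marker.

In T ::= L S: S is at the end, add FOLLOW(T) = { EOF, ), ], num }.
In L ::= ) num S: S is at the end, add FOLLOW(L) = { EOF, ), ], num }.
Union: FOLLOW(S) = { EOF, ), ], num }.

{ EOF, ), ], num }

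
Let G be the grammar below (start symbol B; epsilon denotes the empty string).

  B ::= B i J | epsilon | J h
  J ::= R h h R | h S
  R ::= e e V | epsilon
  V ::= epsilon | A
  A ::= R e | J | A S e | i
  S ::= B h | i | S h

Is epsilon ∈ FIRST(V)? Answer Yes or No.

Yes

V has an epsilon-production, so V ⇒ epsilon.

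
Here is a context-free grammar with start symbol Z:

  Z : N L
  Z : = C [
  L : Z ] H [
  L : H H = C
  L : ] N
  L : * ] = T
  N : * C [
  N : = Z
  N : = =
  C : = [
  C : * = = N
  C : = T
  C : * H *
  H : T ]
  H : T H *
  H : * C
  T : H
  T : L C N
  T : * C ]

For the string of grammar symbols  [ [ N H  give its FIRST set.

{ [ }

[ is a terminal; add {[} and stop.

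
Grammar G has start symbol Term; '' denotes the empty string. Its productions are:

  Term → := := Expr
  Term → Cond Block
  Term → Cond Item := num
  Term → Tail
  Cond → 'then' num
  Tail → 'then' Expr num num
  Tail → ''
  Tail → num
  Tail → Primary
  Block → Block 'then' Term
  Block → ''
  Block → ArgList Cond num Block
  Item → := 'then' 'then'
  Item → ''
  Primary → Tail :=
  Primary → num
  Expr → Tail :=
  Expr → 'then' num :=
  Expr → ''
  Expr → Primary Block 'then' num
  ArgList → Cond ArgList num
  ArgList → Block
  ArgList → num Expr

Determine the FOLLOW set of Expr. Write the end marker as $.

{ $, 'then', num }

In Term → := := Expr: Expr is at the end, add FOLLOW(Term) = { $, 'then', num }.
In Tail → 'then' Expr num num: add FIRST(num num) = { num }.
In ArgList → num Expr: Expr is at the end, add FOLLOW(ArgList) = { 'then', num }.
Union: FOLLOW(Expr) = { $, 'then', num }.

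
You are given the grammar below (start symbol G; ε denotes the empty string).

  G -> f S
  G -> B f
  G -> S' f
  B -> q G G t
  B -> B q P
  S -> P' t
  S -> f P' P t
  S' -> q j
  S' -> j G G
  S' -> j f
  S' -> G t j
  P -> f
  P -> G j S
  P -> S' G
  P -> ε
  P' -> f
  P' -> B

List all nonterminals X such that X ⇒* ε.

Directly nullable (have an ε-production): P.
No other nonterminal has a production whose RHS symbols are all nullable.

{ P }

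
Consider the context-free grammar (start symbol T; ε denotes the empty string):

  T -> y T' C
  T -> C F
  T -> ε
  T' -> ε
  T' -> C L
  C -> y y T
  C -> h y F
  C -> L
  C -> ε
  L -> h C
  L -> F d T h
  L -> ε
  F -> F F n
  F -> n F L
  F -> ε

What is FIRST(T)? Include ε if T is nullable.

{ d, h, n, y, ε }

T -> y T' C contributes {y}.
From T -> C F: C, F nullable, take FIRST(C) ∪ FIRST(F) = { d, h, n, y }; also ε since the whole RHS is nullable.
T -> ε contributes ε.
Union: FIRST(T) = { d, h, n, y, ε }.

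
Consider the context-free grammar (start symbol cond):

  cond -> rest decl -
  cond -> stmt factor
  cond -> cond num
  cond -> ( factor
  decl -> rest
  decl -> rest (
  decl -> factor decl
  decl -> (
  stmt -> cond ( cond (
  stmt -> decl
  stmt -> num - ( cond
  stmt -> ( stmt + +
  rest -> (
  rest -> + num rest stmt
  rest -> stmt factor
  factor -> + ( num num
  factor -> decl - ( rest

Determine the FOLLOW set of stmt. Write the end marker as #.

{ #, (, +, -, num }

In cond -> stmt factor: add FIRST(factor) = { (, +, num }.
In stmt -> ( stmt + +: add FIRST(+ +) = { + }.
In rest -> + num rest stmt: stmt is at the end, add FOLLOW(rest) = { #, (, +, -, num }.
In rest -> stmt factor: add FIRST(factor) = { (, +, num }.
Union: FOLLOW(stmt) = { #, (, +, -, num }.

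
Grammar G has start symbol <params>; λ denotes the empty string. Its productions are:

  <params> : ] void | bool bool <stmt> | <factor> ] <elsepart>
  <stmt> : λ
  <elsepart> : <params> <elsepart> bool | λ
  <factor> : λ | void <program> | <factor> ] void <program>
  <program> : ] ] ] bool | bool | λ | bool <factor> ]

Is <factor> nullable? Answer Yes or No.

Yes

<factor> has an λ-production, so <factor> ⇒ λ.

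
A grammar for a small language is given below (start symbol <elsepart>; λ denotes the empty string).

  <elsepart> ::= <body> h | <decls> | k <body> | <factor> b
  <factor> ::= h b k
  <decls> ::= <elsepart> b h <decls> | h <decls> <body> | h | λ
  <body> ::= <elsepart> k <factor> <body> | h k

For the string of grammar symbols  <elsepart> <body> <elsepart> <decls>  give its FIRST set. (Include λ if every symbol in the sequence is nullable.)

{ b, h, k }

Add FIRST(<elsepart>)\{λ} = { b, h, k }; <elsepart> is nullable, continue.
Add FIRST(<body>) = { b, h, k }; <body> is not nullable, stop.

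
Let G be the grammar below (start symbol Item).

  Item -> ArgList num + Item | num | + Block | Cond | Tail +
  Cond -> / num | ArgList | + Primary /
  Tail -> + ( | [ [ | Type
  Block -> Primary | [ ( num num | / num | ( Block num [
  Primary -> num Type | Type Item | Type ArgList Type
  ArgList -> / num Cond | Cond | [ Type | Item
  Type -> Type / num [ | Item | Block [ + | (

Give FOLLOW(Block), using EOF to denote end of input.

In Item -> + Block: Block is at the end, add FOLLOW(Item) = { EOF, (, +, /, [, num }.
In Block -> ( Block num [: add FIRST(num [) = { num }.
In Type -> Block [ +: add FIRST([ +) = { [ }.
Union: FOLLOW(Block) = { EOF, (, +, /, [, num }.

{ EOF, (, +, /, [, num }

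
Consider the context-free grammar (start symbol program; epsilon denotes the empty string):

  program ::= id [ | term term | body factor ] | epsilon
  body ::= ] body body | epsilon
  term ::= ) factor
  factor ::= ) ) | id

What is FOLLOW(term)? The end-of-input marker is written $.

In program ::= term term: add FIRST(term) = { ) }.
In program ::= term term: term is at the end, add FOLLOW(program) = { $ }.
Union: FOLLOW(term) = { $, ) }.

{ $, ) }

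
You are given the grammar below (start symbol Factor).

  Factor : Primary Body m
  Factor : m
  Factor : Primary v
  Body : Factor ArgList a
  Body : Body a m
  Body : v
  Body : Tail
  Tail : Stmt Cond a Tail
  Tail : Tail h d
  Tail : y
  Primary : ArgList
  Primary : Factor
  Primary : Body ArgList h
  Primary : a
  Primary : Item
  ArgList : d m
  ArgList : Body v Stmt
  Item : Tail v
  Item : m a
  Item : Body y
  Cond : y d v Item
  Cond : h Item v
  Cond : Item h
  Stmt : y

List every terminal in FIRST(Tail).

{ y }

From Tail : Stmt Cond a Tail: add FIRST(Stmt) = { y }.
From Tail : Tail h d: add FIRST(Tail) = { y }.
Tail : y contributes {y}.
Union: FIRST(Tail) = { y }.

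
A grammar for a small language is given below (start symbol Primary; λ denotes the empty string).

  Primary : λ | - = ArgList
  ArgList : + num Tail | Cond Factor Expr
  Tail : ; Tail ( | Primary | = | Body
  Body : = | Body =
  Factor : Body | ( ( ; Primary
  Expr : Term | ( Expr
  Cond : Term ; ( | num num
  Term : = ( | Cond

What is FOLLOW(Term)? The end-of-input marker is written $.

{ $, (, ;, =, num }

In Expr : Term: Term is at the end, add FOLLOW(Expr) = { $, (, =, num }.
In Cond : Term ; (: add FIRST(; () = { ; }.
Union: FOLLOW(Term) = { $, (, ;, =, num }.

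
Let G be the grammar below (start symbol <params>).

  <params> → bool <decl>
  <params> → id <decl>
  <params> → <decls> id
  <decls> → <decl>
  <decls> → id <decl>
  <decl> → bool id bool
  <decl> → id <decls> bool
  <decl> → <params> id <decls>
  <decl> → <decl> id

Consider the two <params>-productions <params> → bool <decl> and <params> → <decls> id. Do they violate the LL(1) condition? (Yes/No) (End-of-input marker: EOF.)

FIRST(bool <decl>) = { bool } and FIRST(<decls> id) = { bool, id }.
Both contain bool, so the two alternatives are not disjoint — LL(1) conflict.

Yes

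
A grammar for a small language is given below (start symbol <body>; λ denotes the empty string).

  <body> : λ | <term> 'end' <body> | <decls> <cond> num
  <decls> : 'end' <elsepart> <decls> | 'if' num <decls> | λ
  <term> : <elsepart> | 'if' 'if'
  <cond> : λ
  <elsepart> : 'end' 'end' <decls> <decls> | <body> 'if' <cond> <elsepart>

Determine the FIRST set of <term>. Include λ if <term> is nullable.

{ 'end', 'if', num }

From <term> : <elsepart>: add FIRST(<elsepart>) = { 'end', 'if', num }.
<term> : 'if' 'if' contributes {'if'}.
Union: FIRST(<term>) = { 'end', 'if', num }.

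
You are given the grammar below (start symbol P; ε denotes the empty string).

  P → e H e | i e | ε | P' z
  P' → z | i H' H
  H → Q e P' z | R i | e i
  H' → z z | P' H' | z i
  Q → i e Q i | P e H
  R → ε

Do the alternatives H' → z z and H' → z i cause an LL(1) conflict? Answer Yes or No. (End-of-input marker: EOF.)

FIRST(z z) = { z } and FIRST(z i) = { z }.
Both contain z, so the two alternatives are not disjoint — LL(1) conflict.

Yes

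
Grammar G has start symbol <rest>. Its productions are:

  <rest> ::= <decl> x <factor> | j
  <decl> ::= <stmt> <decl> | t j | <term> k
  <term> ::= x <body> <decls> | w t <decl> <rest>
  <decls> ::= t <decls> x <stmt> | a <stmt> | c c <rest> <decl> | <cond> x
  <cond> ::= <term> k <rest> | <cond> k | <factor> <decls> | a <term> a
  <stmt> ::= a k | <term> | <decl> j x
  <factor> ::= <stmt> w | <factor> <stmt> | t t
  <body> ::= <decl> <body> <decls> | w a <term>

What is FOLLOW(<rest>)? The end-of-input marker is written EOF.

{ EOF, a, c, k, t, w, x }

<rest> is the start symbol, so EOF ∈ FOLLOW(<rest>).
In <term> ::= w t <decl> <rest>: <rest> is at the end, add FOLLOW(<term>) = { EOF, a, c, k, t, w, x }.
In <decls> ::= c c <rest> <decl>: add FIRST(<decl>) = { a, t, w, x }.
In <cond> ::= <term> k <rest>: <rest> is at the end, add FOLLOW(<cond>) = { k, x }.
Union: FOLLOW(<rest>) = { EOF, a, c, k, t, w, x }.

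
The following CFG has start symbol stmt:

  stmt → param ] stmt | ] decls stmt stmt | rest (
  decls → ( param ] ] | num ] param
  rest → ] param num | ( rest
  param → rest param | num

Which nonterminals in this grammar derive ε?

{ } (none)

No nonterminal has an empty production or an RHS whose symbols are all nullable.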